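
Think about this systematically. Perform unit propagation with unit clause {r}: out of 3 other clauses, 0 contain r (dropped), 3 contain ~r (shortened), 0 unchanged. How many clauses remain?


Satisfied (removed): 0
Shortened (remain): 3
Unchanged (remain): 0
Remaining = 3 + 0 = 3

3


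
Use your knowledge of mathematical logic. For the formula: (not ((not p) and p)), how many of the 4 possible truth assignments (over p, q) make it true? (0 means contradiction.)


Check all 4 assignments:
p=0, q=0: 1
p=0, q=1: 1
p=1, q=0: 1
p=1, q=1: 1
Count of True = 4

4


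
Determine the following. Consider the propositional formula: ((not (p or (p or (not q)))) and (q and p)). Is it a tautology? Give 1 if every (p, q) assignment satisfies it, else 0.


Check all 4 assignments:
p=0, q=0: 0
p=0, q=1: 0
p=1, q=0: 0
p=1, q=1: 0
Satisfying count = 0/4.
Tautology iff count = 4: no.

0


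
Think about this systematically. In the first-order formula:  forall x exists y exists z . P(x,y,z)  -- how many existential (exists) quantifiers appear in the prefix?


Quantifier prefix: forall x exists y exists z
Mark each quantifier type:
  U E E
Universal count = 1, Existential count = 2
Asked for existential (exists) quantifiers: 2

2


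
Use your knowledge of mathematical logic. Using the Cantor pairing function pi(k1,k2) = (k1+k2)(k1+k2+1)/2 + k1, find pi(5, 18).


k1 + k2 = 23
(k1+k2)(k1+k2+1)/2 = 23 * 24 / 2 = 276
pi = 276 + 5 = 281

281


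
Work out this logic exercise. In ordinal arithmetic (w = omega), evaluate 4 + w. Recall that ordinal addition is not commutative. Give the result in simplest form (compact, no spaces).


Compute 4 + w.
Ordinal + is associative but NOT commutative; for finite n>0, n + w = w but w + n stays w+n.
Any finite left addend is absorbed by w on the right: 4 + w = w.
Result = w

w


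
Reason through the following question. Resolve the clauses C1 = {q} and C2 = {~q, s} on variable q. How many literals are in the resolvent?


Remove q from C1 and ~q from C2.
C1 remainder: {}
C2 remainder: {s}
Union (resolvent): {s}
Resolvent has 1 literal(s).

1


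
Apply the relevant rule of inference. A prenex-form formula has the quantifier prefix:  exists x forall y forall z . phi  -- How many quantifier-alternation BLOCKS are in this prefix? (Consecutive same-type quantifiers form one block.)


Quantifier-type sequence: E A A  (A=forall, E=exists)
Group into maximal same-type runs:
  Ex1 | Ax2
Number of blocks = 2

2


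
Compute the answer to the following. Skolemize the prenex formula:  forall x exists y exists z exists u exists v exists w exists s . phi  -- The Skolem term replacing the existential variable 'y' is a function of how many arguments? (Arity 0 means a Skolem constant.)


Quantifier prefix: forall x exists y exists z exists u exists v exists w exists s
'y' is existentially quantified at position 2.
Universal variables preceding it: x
Skolem function arity = 1

1


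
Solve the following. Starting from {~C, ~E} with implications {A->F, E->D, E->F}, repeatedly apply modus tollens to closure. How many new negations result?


Initial negated facts: {~C, ~E}
Apply modus tollens to closure:
  (no implication fires)
Final negated: {~C, ~E}
New negations: {(none)}
Count = 0

0


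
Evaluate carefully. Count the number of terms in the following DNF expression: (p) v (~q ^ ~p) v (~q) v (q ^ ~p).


A DNF formula is a disjunction of terms (conjunctions).
Terms are separated by v.
Counting the disjuncts: 4 terms.

4


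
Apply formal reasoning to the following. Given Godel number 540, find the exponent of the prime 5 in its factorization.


Factorize 540 by dividing by 5 repeatedly.
Division steps: 5 divides 540 exactly 1 time(s).
Exponent of 5 = 1

1


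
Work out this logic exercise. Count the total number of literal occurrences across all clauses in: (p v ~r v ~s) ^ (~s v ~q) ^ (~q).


Counting literals in each clause:
Clause 1: 3 literal(s)
Clause 2: 2 literal(s)
Clause 3: 1 literal(s)
Total = 6

6


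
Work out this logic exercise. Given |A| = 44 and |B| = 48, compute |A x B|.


The Cartesian product A x B contains all ordered pairs (a, b).
|A x B| = |A| * |B| = 44 * 48 = 2112

2112


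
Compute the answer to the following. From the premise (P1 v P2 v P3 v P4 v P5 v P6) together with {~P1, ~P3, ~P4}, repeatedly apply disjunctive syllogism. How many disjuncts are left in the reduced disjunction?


Original disjuncts (6): P1, P2, P3, P4, P5, P6
Negated (eliminate): ~P1, ~P3, ~P4
Remaining disjuncts: P2, P5, P6
Count = 6 - 3 = 3

3


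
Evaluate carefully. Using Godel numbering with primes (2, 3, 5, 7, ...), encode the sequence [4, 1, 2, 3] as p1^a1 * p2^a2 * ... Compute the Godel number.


Encode each element as an exponent of the corresponding prime:
  2^4 = 16
  3^1 = 3
  5^2 = 25
  7^3 = 343
Product = 16 * 3 * 25 * 343 = 411600

411600


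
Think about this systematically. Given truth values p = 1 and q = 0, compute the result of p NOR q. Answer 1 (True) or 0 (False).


p = 1, q = 0
Operation: p NOR q
Evaluate: 1 NOR 0 = 0

0


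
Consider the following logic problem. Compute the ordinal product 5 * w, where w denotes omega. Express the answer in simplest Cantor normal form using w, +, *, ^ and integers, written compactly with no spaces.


Compute 5 * w.
Ordinal * is associative and left-distributive over +, but NOT commutative; for finite n>1, n*w = w but w*n stays w*n.
For finite n>0, n * w = sup{n*k : k<w} = w. So 5 * w = w.
Result = w

w


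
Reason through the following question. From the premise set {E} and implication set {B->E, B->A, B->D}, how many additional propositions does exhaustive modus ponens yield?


Initial facts: {E}
Apply modus ponens to closure:
  (no implication fires)
Final known: {E}
New propositions: {(none)}
Count = 0

0


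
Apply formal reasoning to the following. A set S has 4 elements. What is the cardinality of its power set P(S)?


The power set of a set with n elements has 2^n elements.
|P(S)| = 2^4 = 16

16


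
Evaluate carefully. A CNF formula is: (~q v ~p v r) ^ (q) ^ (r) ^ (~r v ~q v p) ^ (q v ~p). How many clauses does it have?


A CNF formula is a conjunction of clauses.
Clauses are separated by ^.
Counting the conjuncts: 5 clauses.

5


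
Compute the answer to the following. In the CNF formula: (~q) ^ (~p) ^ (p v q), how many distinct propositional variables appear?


Identify each variable that appears in the formula.
Variables found: p, q
Count = 2

2


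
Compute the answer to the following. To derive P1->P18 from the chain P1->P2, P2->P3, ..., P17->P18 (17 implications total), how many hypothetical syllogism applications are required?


With 17 implications in a chain connecting 18 propositions:
P1->P2, P2->P3, ..., P17->P18
Steps needed = (number of implications) - 1 = 17 - 1 = 16

16


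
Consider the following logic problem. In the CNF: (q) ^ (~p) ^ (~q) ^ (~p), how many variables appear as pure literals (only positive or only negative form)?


Check each variable for pure literal status:
p: pure negative
q: mixed (not pure)
r: absent (not pure)
Pure literal count = 1

1


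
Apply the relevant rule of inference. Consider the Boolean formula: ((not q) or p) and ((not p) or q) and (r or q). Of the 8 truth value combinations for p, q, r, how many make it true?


Evaluate all 8 assignments for p, q, r:
p=0, q=0, r=0: 0
p=0, q=0, r=1: 1
p=0, q=1, r=0: 0
p=0, q=1, r=1: 0
p=1, q=0, r=0: 0
p=1, q=0, r=1: 0
p=1, q=1, r=0: 1
p=1, q=1, r=1: 1
Satisfying count = 3

3


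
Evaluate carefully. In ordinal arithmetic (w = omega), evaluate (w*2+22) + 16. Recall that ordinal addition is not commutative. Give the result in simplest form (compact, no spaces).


Compute (w*2+22) + 16.
Ordinal + is associative but NOT commutative; for finite n>0, n + w = w but w + n stays w+n.
By associativity: (w*2+22) + 16 = w*2 + (22+16) = w*2+38.
Result = w*2+38

w*2+38


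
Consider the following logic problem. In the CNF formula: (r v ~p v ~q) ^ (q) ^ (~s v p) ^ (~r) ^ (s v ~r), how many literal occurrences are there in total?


Counting literals in each clause:
Clause 1: 3 literal(s)
Clause 2: 1 literal(s)
Clause 3: 2 literal(s)
Clause 4: 1 literal(s)
Clause 5: 2 literal(s)
Total = 9

9


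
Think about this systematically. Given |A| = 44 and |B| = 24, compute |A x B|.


The Cartesian product A x B contains all ordered pairs (a, b).
|A x B| = |A| * |B| = 44 * 24 = 1056

1056


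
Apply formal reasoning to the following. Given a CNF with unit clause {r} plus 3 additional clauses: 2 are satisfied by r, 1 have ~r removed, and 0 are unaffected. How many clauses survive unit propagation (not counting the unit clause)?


Satisfied (removed): 2
Shortened (remain): 1
Unchanged (remain): 0
Remaining = 1 + 0 = 1

1


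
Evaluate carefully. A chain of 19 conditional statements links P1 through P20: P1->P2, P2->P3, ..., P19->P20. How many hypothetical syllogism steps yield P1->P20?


With 19 implications in a chain connecting 20 propositions:
P1->P2, P2->P3, ..., P19->P20
Steps needed = (number of implications) - 1 = 19 - 1 = 18

18


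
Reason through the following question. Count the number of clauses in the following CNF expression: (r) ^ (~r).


A CNF formula is a conjunction of clauses.
Clauses are separated by ^.
Counting the conjuncts: 2 clauses.

2


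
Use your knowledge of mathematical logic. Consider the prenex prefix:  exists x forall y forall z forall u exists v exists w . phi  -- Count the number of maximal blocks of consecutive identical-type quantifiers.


Quantifier-type sequence: E A A A E E  (A=forall, E=exists)
Group into maximal same-type runs:
  Ex1 | Ax3 | Ex2
Number of blocks = 3

3


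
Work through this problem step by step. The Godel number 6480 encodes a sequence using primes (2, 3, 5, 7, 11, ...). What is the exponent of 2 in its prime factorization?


Factorize 6480 by dividing by 2 repeatedly.
Division steps: 2 divides 6480 exactly 4 time(s).
Exponent of 2 = 4

4


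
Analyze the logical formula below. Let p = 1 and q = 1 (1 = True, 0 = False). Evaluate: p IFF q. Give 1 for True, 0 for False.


p = 1, q = 1
Operation: p IFF q
Evaluate: 1 IFF 1 = 1

1


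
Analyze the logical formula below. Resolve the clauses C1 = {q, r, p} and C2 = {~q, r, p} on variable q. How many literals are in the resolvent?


Remove q from C1 and ~q from C2.
C1 remainder: {r, p}
C2 remainder: {r, p}
Union (resolvent): {p, r}
Resolvent has 2 literal(s).

2


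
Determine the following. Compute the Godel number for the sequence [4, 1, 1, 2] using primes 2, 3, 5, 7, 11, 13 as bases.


Encode each element as an exponent of the corresponding prime:
  2^4 = 16
  3^1 = 3
  5^1 = 5
  7^2 = 49
Product = 16 * 3 * 5 * 49 = 11760

11760


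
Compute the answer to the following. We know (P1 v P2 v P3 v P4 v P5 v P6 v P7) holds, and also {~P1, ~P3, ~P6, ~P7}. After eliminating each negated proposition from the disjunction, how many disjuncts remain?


Original disjuncts (7): P1, P2, P3, P4, P5, P6, P7
Negated (eliminate): ~P1, ~P3, ~P6, ~P7
Remaining disjuncts: P2, P4, P5
Count = 7 - 4 = 3

3


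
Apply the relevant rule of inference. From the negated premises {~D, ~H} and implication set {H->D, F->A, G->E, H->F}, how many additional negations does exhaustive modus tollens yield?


Initial negated facts: {~D, ~H}
Apply modus tollens to closure:
  (no implication fires)
Final negated: {~D, ~H}
New negations: {(none)}
Count = 0

0


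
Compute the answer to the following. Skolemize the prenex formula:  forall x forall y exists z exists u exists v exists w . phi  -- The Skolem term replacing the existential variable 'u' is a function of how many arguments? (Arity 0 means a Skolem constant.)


Quantifier prefix: forall x forall y exists z exists u exists v exists w
'u' is existentially quantified at position 4.
Universal variables preceding it: x, y
Skolem function arity = 2

2


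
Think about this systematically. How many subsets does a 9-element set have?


The power set of a set with n elements has 2^n elements.
|P(S)| = 2^9 = 512

512


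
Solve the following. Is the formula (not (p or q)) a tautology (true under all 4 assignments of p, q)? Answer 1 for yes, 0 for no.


Check all 4 assignments:
p=0, q=0: 1
p=0, q=1: 0
p=1, q=0: 0
p=1, q=1: 0
Satisfying count = 1/4.
Tautology iff count = 4: no.

0


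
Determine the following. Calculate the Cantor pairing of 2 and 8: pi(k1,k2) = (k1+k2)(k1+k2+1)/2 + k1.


k1 + k2 = 10
(k1+k2)(k1+k2+1)/2 = 10 * 11 / 2 = 55
pi = 55 + 2 = 57

57


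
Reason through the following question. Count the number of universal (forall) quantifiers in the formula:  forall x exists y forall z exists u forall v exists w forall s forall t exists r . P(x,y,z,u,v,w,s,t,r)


Quantifier prefix: forall x exists y forall z exists u forall v exists w forall s forall t exists r
Mark each quantifier type:
  U E U E U E U U E
Universal count = 5, Existential count = 4
Asked for universal (forall) quantifiers: 5

5


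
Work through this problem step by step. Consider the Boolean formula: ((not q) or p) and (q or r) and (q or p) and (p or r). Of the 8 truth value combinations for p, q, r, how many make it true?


Evaluate all 8 assignments for p, q, r:
p=0, q=0, r=0: 0
p=0, q=0, r=1: 0
p=0, q=1, r=0: 0
p=0, q=1, r=1: 0
p=1, q=0, r=0: 0
p=1, q=0, r=1: 1
p=1, q=1, r=0: 1
p=1, q=1, r=1: 1
Satisfying count = 3

3


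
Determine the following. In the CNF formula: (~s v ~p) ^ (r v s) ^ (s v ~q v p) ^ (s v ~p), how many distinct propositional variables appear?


Identify each variable that appears in the formula.
Variables found: p, q, r, s
Count = 4

4


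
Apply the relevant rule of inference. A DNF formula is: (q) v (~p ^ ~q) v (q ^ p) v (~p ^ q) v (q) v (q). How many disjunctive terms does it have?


A DNF formula is a disjunction of terms (conjunctions).
Terms are separated by v.
Counting the disjuncts: 6 terms.

6


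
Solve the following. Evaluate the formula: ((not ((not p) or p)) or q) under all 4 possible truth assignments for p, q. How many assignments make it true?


Check all 4 assignments:
p=0, q=0: 0
p=0, q=1: 1
p=1, q=0: 0
p=1, q=1: 1
Count of True = 2

2


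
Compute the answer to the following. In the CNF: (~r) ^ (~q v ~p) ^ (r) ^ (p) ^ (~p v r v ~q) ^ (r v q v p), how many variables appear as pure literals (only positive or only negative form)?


Check each variable for pure literal status:
p: mixed (not pure)
q: mixed (not pure)
r: mixed (not pure)
Pure literal count = 0

0


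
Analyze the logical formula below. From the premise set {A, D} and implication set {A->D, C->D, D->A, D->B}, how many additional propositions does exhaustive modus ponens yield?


Initial facts: {A, D}
Apply modus ponens to closure:
  D and D->B  =>  B
Final known: {A, B, D}
New propositions: {B}
Count = 1

1


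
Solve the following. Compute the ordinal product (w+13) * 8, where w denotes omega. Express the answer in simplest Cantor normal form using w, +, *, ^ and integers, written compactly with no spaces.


Compute (w+13) * 8.
Ordinal * is associative and left-distributive over +, but NOT commutative; for finite n>1, n*w = w but w*n stays w*n.
(w+13) * 8 = (w+13) repeated 8 times. Each intermediate +13 is absorbed by the following w; only the last survives: w*8+13.
Result = w*8+13

w*8+13


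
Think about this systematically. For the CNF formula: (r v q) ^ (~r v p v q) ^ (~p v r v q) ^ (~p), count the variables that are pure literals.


Check each variable for pure literal status:
p: mixed (not pure)
q: pure positive
r: mixed (not pure)
Pure literal count = 1

1


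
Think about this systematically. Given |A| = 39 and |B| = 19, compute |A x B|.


The Cartesian product A x B contains all ordered pairs (a, b).
|A x B| = |A| * |B| = 39 * 19 = 741

741


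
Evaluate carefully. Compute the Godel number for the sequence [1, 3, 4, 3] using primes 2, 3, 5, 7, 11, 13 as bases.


Encode each element as an exponent of the corresponding prime:
  2^1 = 2
  3^3 = 27
  5^4 = 625
  7^3 = 343
Product = 2 * 27 * 625 * 343 = 11576250

11576250


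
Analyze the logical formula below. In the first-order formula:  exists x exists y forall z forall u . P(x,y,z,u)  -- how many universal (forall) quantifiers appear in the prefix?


Quantifier prefix: exists x exists y forall z forall u
Mark each quantifier type:
  E E U U
Universal count = 2, Existential count = 2
Asked for universal (forall) quantifiers: 2

2


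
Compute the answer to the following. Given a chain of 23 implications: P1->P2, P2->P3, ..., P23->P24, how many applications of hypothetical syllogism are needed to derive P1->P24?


With 23 implications in a chain connecting 24 propositions:
P1->P2, P2->P3, ..., P23->P24
Steps needed = (number of implications) - 1 = 23 - 1 = 22

22


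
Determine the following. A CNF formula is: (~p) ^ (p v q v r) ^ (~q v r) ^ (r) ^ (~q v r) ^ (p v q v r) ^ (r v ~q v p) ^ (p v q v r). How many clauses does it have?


A CNF formula is a conjunction of clauses.
Clauses are separated by ^.
Counting the conjuncts: 8 clauses.

8


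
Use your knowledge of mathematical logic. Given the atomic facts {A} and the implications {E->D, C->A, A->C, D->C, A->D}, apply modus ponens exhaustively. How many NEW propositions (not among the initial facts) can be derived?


Initial facts: {A}
Apply modus ponens to closure:
  A and A->C  =>  C
  A and A->D  =>  D
Final known: {A, C, D}
New propositions: {C, D}
Count = 2

2


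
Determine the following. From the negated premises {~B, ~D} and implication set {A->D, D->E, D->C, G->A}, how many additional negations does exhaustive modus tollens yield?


Initial negated facts: {~B, ~D}
Apply modus tollens to closure:
  ~D and A->D  =>  ~A
  ~A and G->A  =>  ~G
Final negated: {~A, ~B, ~D, ~G}
New negations: {~A, ~G}
Count = 2

2


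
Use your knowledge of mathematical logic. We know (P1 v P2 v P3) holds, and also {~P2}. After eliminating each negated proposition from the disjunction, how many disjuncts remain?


Original disjuncts (3): P1, P2, P3
Negated (eliminate): ~P2
Remaining disjuncts: P1, P3
Count = 3 - 1 = 2

2


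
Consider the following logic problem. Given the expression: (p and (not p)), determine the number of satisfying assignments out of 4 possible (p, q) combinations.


Check all 4 assignments:
p=0, q=0: 0
p=0, q=1: 0
p=1, q=0: 0
p=1, q=1: 0
Count of True = 0

0


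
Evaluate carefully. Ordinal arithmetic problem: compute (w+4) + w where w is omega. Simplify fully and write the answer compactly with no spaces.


Compute (w+4) + w.
Ordinal + is associative but NOT commutative; for finite n>0, n + w = w but w + n stays w+n.
(w+4) + w = w + (4+w) = w + w = w*2 (the finite tail 4 is absorbed by the right w).
Result = w*2

w*2


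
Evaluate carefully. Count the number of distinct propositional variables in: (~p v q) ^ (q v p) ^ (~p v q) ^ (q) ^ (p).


Identify each variable that appears in the formula.
Variables found: p, q
Count = 2

2


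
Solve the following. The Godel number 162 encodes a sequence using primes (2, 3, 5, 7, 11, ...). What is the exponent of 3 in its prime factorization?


Factorize 162 by dividing by 3 repeatedly.
Division steps: 3 divides 162 exactly 4 time(s).
Exponent of 3 = 4

4


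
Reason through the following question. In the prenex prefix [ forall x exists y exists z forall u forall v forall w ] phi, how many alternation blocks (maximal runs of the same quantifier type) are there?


Quantifier-type sequence: A E E A A A  (A=forall, E=exists)
Group into maximal same-type runs:
  Ax1 | Ex2 | Ax3
Number of blocks = 3

3


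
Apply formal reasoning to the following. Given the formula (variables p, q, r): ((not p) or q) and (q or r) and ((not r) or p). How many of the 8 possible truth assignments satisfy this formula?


Evaluate all 8 assignments for p, q, r:
p=0, q=0, r=0: 0
p=0, q=0, r=1: 0
p=0, q=1, r=0: 1
p=0, q=1, r=1: 0
p=1, q=0, r=0: 0
p=1, q=0, r=1: 0
p=1, q=1, r=0: 1
p=1, q=1, r=1: 1
Satisfying count = 3

3


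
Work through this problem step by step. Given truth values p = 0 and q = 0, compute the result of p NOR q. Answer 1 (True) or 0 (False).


p = 0, q = 0
Operation: p NOR q
Evaluate: 0 NOR 0 = 1

1


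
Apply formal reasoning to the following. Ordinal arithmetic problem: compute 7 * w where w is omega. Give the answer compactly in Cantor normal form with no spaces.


Compute 7 * w.
Ordinal * is associative and left-distributive over +, but NOT commutative; for finite n>1, n*w = w but w*n stays w*n.
For finite n>0, n * w = sup{n*k : k<w} = w. So 7 * w = w.
Result = w

w


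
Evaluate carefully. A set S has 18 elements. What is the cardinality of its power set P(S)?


The power set of a set with n elements has 2^n elements.
|P(S)| = 2^18 = 262144

262144


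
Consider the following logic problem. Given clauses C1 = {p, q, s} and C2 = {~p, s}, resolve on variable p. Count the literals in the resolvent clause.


Remove p from C1 and ~p from C2.
C1 remainder: {q, s}
C2 remainder: {s}
Union (resolvent): {q, s}
Resolvent has 2 literal(s).

2


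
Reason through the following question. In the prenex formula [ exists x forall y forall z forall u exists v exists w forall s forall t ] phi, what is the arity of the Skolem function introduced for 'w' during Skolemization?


Quantifier prefix: exists x forall y forall z forall u exists v exists w forall s forall t
'w' is existentially quantified at position 6.
Universal variables preceding it: y, z, u
Skolem function arity = 3

3


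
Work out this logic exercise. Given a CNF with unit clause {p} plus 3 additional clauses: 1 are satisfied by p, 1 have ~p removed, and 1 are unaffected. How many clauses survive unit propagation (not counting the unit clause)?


Satisfied (removed): 1
Shortened (remain): 1
Unchanged (remain): 1
Remaining = 1 + 1 = 2

2


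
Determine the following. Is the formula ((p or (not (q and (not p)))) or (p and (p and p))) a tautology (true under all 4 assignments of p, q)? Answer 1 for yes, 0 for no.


Check all 4 assignments:
p=0, q=0: 1
p=0, q=1: 0
p=1, q=0: 1
p=1, q=1: 1
Satisfying count = 3/4.
Tautology iff count = 4: no.

0


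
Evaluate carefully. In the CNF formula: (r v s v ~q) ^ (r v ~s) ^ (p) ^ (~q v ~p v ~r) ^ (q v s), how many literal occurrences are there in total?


Counting literals in each clause:
Clause 1: 3 literal(s)
Clause 2: 2 literal(s)
Clause 3: 1 literal(s)
Clause 4: 3 literal(s)
Clause 5: 2 literal(s)
Total = 11

11


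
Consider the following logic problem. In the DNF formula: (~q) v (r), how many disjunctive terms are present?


A DNF formula is a disjunction of terms (conjunctions).
Terms are separated by v.
Counting the disjuncts: 2 terms.

2


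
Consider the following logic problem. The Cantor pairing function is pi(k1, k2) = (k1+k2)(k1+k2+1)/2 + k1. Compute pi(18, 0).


k1 + k2 = 18
(k1+k2)(k1+k2+1)/2 = 18 * 19 / 2 = 171
pi = 171 + 18 = 189

189


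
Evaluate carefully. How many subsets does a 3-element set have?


The power set of a set with n elements has 2^n elements.
|P(S)| = 2^3 = 8

8


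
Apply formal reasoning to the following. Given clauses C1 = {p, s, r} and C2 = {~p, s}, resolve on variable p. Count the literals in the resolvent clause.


Remove p from C1 and ~p from C2.
C1 remainder: {s, r}
C2 remainder: {s}
Union (resolvent): {r, s}
Resolvent has 2 literal(s).

2


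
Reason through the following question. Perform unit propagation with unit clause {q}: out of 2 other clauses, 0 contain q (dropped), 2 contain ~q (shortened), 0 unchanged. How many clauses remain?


Satisfied (removed): 0
Shortened (remain): 2
Unchanged (remain): 0
Remaining = 2 + 0 = 2

2


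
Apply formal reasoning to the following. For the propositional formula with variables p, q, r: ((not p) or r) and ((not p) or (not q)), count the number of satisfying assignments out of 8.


Evaluate all 8 assignments for p, q, r:
p=0, q=0, r=0: 1
p=0, q=0, r=1: 1
p=0, q=1, r=0: 1
p=0, q=1, r=1: 1
p=1, q=0, r=0: 0
p=1, q=0, r=1: 1
p=1, q=1, r=0: 0
p=1, q=1, r=1: 0
Satisfying count = 5

5


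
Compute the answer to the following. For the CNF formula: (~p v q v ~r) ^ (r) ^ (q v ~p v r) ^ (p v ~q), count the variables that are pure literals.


Check each variable for pure literal status:
p: mixed (not pure)
q: mixed (not pure)
r: mixed (not pure)
Pure literal count = 0

0


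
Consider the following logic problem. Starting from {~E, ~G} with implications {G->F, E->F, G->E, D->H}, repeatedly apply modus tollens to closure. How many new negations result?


Initial negated facts: {~E, ~G}
Apply modus tollens to closure:
  (no implication fires)
Final negated: {~E, ~G}
New negations: {(none)}
Count = 0

0


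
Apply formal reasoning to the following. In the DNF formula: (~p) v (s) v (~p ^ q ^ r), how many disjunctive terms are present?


A DNF formula is a disjunction of terms (conjunctions).
Terms are separated by v.
Counting the disjuncts: 3 terms.

3


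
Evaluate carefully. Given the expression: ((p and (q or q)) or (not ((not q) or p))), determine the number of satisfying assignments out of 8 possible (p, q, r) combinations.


Check all 8 assignments:
p=0, q=0, r=0: 0
p=0, q=0, r=1: 0
p=0, q=1, r=0: 1
p=0, q=1, r=1: 1
p=1, q=0, r=0: 0
p=1, q=0, r=1: 0
p=1, q=1, r=0: 1
p=1, q=1, r=1: 1
Count of True = 4

4


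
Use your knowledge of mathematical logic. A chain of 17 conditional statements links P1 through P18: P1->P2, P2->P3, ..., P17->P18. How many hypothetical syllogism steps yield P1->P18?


With 17 implications in a chain connecting 18 propositions:
P1->P2, P2->P3, ..., P17->P18
Steps needed = (number of implications) - 1 = 17 - 1 = 16

16


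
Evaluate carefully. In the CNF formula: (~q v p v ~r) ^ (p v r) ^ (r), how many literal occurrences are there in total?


Counting literals in each clause:
Clause 1: 3 literal(s)
Clause 2: 2 literal(s)
Clause 3: 1 literal(s)
Total = 6

6


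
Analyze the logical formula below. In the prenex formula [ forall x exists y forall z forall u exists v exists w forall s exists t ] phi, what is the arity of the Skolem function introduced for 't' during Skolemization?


Quantifier prefix: forall x exists y forall z forall u exists v exists w forall s exists t
't' is existentially quantified at position 8.
Universal variables preceding it: x, z, u, s
Skolem function arity = 4

4


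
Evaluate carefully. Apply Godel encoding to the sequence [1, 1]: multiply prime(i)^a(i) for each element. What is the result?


Encode each element as an exponent of the corresponding prime:
  2^1 = 2
  3^1 = 3
Product = 2 * 3 = 6

6


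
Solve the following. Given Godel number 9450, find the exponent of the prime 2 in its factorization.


Factorize 9450 by dividing by 2 repeatedly.
Division steps: 2 divides 9450 exactly 1 time(s).
Exponent of 2 = 1

1


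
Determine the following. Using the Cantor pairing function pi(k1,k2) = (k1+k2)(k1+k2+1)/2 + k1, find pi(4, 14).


k1 + k2 = 18
(k1+k2)(k1+k2+1)/2 = 18 * 19 / 2 = 171
pi = 171 + 4 = 175

175


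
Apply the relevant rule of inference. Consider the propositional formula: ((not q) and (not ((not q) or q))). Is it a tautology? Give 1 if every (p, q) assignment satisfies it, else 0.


Check all 4 assignments:
p=0, q=0: 0
p=0, q=1: 0
p=1, q=0: 0
p=1, q=1: 0
Satisfying count = 0/4.
Tautology iff count = 4: no.

0


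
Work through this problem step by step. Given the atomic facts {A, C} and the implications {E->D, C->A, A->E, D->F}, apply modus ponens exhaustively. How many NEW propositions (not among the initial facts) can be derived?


Initial facts: {A, C}
Apply modus ponens to closure:
  A and A->E  =>  E
  E and E->D  =>  D
  D and D->F  =>  F
Final known: {A, C, D, E, F}
New propositions: {D, E, F}
Count = 3

3


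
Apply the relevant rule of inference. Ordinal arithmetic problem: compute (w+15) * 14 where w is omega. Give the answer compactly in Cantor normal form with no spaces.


Compute (w+15) * 14.
Ordinal * is associative and left-distributive over +, but NOT commutative; for finite n>1, n*w = w but w*n stays w*n.
(w+15) * 14 = (w+15) repeated 14 times. Each intermediate +15 is absorbed by the following w; only the last survives: w*14+15.
Result = w*14+15

w*14+15


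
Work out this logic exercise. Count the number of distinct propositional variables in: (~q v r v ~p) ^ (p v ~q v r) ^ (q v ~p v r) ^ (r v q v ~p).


Identify each variable that appears in the formula.
Variables found: p, q, r
Count = 3

3


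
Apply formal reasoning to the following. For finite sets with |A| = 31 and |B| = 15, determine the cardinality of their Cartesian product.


The Cartesian product A x B contains all ordered pairs (a, b).
|A x B| = |A| * |B| = 31 * 15 = 465

465


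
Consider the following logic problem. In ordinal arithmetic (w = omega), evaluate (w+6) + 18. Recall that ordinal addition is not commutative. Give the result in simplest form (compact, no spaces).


Compute (w+6) + 18.
Ordinal + is associative but NOT commutative; for finite n>0, n + w = w but w + n stays w+n.
By associativity: (w+6) + 18 = w + (6+18) = w+24.
Result = w+24

w+24


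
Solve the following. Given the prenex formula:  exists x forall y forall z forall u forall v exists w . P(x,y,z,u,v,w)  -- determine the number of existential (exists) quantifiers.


Quantifier prefix: exists x forall y forall z forall u forall v exists w
Mark each quantifier type:
  E U U U U E
Universal count = 4, Existential count = 2
Asked for existential (exists) quantifiers: 2

2


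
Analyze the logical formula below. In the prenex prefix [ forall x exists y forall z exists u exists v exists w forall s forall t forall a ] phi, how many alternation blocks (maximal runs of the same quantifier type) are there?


Quantifier-type sequence: A E A E E E A A A  (A=forall, E=exists)
Group into maximal same-type runs:
  Ax1 | Ex1 | Ax1 | Ex3 | Ax3
Number of blocks = 5

5


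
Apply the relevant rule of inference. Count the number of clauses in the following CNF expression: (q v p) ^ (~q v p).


A CNF formula is a conjunction of clauses.
Clauses are separated by ^.
Counting the conjuncts: 2 clauses.

2


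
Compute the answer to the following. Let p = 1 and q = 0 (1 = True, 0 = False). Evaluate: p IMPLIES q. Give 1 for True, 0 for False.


p = 1, q = 0
Operation: p IMPLIES q
Evaluate: 1 IMPLIES 0 = 0

0


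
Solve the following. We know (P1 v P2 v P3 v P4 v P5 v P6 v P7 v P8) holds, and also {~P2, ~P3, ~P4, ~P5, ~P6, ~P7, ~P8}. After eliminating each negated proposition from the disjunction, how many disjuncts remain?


Original disjuncts (8): P1, P2, P3, P4, P5, P6, P7, P8
Negated (eliminate): ~P2, ~P3, ~P4, ~P5, ~P6, ~P7, ~P8
Remaining disjuncts: P1
Count = 8 - 7 = 1

1


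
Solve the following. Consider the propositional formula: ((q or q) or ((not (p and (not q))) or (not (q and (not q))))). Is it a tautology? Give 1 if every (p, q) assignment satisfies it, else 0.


Check all 4 assignments:
p=0, q=0: 1
p=0, q=1: 1
p=1, q=0: 1
p=1, q=1: 1
Satisfying count = 4/4.
Tautology iff count = 4: yes.

1


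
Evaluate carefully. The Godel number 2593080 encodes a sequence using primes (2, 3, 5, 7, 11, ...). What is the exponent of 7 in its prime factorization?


Factorize 2593080 by dividing by 7 repeatedly.
Division steps: 7 divides 2593080 exactly 4 time(s).
Exponent of 7 = 4

4


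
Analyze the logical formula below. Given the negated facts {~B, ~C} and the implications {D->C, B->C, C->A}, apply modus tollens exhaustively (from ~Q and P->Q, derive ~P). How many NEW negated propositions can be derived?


Initial negated facts: {~B, ~C}
Apply modus tollens to closure:
  ~C and D->C  =>  ~D
Final negated: {~B, ~C, ~D}
New negations: {~D}
Count = 1

1


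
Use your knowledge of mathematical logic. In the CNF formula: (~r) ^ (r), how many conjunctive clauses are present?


A CNF formula is a conjunction of clauses.
Clauses are separated by ^.
Counting the conjuncts: 2 clauses.

2


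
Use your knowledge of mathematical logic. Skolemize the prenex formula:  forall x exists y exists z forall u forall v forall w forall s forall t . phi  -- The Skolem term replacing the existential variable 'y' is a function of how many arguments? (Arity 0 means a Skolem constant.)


Quantifier prefix: forall x exists y exists z forall u forall v forall w forall s forall t
'y' is existentially quantified at position 2.
Universal variables preceding it: x
Skolem function arity = 1

1


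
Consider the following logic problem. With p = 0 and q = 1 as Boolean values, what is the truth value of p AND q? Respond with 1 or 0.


p = 0, q = 1
Operation: p AND q
Evaluate: 0 AND 1 = 0

0


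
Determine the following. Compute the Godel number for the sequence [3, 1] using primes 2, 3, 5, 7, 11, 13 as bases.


Encode each element as an exponent of the corresponding prime:
  2^3 = 8
  3^1 = 3
Product = 8 * 3 = 24

24


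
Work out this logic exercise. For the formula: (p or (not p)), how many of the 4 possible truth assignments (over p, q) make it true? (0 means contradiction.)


Check all 4 assignments:
p=0, q=0: 1
p=0, q=1: 1
p=1, q=0: 1
p=1, q=1: 1
Count of True = 4

4


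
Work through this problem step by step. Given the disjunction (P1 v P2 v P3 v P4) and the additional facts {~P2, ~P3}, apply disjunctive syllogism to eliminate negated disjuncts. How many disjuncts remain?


Original disjuncts (4): P1, P2, P3, P4
Negated (eliminate): ~P2, ~P3
Remaining disjuncts: P1, P4
Count = 4 - 2 = 2

2


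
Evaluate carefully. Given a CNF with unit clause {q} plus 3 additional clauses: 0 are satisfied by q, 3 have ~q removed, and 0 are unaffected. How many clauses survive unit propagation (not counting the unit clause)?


Satisfied (removed): 0
Shortened (remain): 3
Unchanged (remain): 0
Remaining = 3 + 0 = 3

3


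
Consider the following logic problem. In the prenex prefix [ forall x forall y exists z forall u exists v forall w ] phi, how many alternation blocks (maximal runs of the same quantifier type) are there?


Quantifier-type sequence: A A E A E A  (A=forall, E=exists)
Group into maximal same-type runs:
  Ax2 | Ex1 | Ax1 | Ex1 | Ax1
Number of blocks = 5

5


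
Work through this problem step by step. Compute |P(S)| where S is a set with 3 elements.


The power set of a set with n elements has 2^n elements.
|P(S)| = 2^3 = 8

8


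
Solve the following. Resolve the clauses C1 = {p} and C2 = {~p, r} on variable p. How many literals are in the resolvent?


Remove p from C1 and ~p from C2.
C1 remainder: {}
C2 remainder: {r}
Union (resolvent): {r}
Resolvent has 1 literal(s).

1


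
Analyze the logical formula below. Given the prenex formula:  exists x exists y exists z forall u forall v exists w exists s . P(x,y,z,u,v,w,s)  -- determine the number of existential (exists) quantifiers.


Quantifier prefix: exists x exists y exists z forall u forall v exists w exists s
Mark each quantifier type:
  E E E U U E E
Universal count = 2, Existential count = 5
Asked for existential (exists) quantifiers: 5

5


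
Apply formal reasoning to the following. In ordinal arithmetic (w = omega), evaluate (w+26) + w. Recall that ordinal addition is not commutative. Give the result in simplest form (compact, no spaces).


Compute (w+26) + w.
Ordinal + is associative but NOT commutative; for finite n>0, n + w = w but w + n stays w+n.
(w+26) + w = w + (26+w) = w + w = w*2 (the finite tail 26 is absorbed by the right w).
Result = w*2

w*2


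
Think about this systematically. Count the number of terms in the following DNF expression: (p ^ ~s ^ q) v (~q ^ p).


A DNF formula is a disjunction of terms (conjunctions).
Terms are separated by v.
Counting the disjuncts: 2 terms.

2


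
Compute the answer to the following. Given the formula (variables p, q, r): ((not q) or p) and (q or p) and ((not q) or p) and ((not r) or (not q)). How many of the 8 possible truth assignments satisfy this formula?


Evaluate all 8 assignments for p, q, r:
p=0, q=0, r=0: 0
p=0, q=0, r=1: 0
p=0, q=1, r=0: 0
p=0, q=1, r=1: 0
p=1, q=0, r=0: 1
p=1, q=0, r=1: 1
p=1, q=1, r=0: 1
p=1, q=1, r=1: 0
Satisfying count = 3

3


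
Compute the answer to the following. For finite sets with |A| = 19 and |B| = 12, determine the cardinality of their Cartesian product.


The Cartesian product A x B contains all ordered pairs (a, b).
|A x B| = |A| * |B| = 19 * 12 = 228

228


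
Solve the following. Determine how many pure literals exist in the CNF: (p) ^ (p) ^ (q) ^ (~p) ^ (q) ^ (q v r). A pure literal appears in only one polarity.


Check each variable for pure literal status:
p: mixed (not pure)
q: pure positive
r: pure positive
Pure literal count = 2

2


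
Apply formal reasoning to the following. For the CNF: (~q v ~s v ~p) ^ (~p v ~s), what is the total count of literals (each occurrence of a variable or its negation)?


Counting literals in each clause:
Clause 1: 3 literal(s)
Clause 2: 2 literal(s)
Total = 5

5


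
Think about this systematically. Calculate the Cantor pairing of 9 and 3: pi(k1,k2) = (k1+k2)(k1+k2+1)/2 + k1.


k1 + k2 = 12
(k1+k2)(k1+k2+1)/2 = 12 * 13 / 2 = 78
pi = 78 + 9 = 87

87


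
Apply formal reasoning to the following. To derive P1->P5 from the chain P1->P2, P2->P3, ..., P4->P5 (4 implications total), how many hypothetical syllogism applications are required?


With 4 implications in a chain connecting 5 propositions:
P1->P2, P2->P3, ..., P4->P5
Steps needed = (number of implications) - 1 = 4 - 1 = 3

3


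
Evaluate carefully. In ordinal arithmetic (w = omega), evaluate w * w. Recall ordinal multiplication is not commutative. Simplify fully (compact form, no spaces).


Compute w * w.
Ordinal * is associative and left-distributive over +, but NOT commutative; for finite n>1, n*w = w but w*n stays w*n.
w * w = w^2 by definition.
Result = w^2

w^2


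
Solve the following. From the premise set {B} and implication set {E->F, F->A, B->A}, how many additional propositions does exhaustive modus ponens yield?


Initial facts: {B}
Apply modus ponens to closure:
  B and B->A  =>  A
Final known: {A, B}
New propositions: {A}
Count = 1

1


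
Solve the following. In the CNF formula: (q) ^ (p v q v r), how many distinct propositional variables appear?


Identify each variable that appears in the formula.
Variables found: p, q, r
Count = 3

3


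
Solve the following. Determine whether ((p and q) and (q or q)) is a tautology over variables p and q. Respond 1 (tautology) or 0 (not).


Check all 4 assignments:
p=0, q=0: 0
p=0, q=1: 0
p=1, q=0: 0
p=1, q=1: 1
Satisfying count = 1/4.
Tautology iff count = 4: no.

0


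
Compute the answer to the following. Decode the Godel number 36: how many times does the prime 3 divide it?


Factorize 36 by dividing by 3 repeatedly.
Division steps: 3 divides 36 exactly 2 time(s).
Exponent of 3 = 2

2


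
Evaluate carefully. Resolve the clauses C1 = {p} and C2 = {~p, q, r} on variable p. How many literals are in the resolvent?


Remove p from C1 and ~p from C2.
C1 remainder: {}
C2 remainder: {q, r}
Union (resolvent): {q, r}
Resolvent has 2 literal(s).

2


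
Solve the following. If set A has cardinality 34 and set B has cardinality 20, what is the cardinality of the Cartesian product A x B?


The Cartesian product A x B contains all ordered pairs (a, b).
|A x B| = |A| * |B| = 34 * 20 = 680

680


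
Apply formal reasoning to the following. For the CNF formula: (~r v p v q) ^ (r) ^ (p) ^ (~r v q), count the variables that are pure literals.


Check each variable for pure literal status:
p: pure positive
q: pure positive
r: mixed (not pure)
Pure literal count = 2

2


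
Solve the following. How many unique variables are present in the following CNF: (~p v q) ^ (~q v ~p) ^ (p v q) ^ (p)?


Identify each variable that appears in the formula.
Variables found: p, q
Count = 2

2
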